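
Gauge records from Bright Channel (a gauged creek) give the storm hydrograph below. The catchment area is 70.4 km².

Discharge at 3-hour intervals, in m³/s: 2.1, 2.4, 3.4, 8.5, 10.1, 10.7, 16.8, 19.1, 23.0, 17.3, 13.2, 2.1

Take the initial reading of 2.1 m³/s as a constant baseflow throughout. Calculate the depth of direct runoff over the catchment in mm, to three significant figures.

d ≈ 15.9 mm

Direct runoff: 0.0, 0.3, 1.3, 6.4, 8.0, 8.6, 14.7, 17.0, 20.9, 15.2, 11.1, 0.0 m³/s; ΣQ_DR = 103.5 m³/s.
V = ΣQ_DR · Δt = 103.5 × 10800 s = 1.118 × 10^6 m³.
Over A = 70.4 km², depth = V / A = 15.9 mm.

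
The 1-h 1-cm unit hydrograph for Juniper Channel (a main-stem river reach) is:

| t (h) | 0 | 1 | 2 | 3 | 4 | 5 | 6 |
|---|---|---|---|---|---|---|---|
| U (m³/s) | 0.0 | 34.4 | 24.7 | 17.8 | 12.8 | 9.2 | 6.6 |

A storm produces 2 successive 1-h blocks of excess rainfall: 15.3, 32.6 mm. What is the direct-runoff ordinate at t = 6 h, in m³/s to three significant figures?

Q ≈ 40.1 m³/s

By discrete convolution, Q_j = Σ (P_i / 10 mm) · U_{j−i}.
At t = 6 h (j=6): Q = (15.3/10)·6.6 + (32.6/10)·9.2 = 40.1 m³/s.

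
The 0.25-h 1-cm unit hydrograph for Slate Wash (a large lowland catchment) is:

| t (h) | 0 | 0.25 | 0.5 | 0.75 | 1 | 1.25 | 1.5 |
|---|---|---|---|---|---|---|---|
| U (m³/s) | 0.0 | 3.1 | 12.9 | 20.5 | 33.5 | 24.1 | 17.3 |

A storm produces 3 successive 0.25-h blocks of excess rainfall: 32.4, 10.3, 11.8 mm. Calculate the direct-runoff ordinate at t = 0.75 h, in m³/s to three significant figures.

By discrete convolution, Q_j = Σ (P_i / 10 mm) · U_{j−i}.
At t = 0.75 h (j=3): Q = (32.4/10)·20.5 + (10.3/10)·12.9 + (11.8/10)·3.1 = 83.4 m³/s.

Q ≈ 83.4 m³/s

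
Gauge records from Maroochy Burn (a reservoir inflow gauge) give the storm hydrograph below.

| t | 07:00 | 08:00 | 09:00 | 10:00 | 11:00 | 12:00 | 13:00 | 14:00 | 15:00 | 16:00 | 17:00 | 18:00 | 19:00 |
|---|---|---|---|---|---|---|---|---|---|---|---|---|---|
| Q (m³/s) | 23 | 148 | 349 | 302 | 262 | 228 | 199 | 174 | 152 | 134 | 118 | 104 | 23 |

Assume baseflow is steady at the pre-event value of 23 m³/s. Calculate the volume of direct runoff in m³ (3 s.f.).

V ≈ 6.90 × 10^6 m³

Direct-runoff ordinates (Q − Q_b): 0.0, 125.0, 326.0, 279.0, 239.0, 205.0, 176.0, 151.0, 129.0, 111.0, 95.0, 81.0, 0.0 m³/s.
ΣQ_DR = 1917 m³/s.
With Δt = 1 h = 3600 s, V = ΣQ_DR · Δt = 1917 × 3600 = 6.90 × 10^6 m³.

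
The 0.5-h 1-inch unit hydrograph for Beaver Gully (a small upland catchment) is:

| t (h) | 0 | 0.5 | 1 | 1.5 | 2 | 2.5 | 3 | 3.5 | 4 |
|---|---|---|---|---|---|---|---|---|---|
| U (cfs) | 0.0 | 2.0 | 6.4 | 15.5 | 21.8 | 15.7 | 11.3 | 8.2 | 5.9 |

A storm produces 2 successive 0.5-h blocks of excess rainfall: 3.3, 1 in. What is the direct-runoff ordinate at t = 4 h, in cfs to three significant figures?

Q ≈ 27.7 cfs

By discrete convolution, Q_j = Σ (P_i / 1 in) · U_{j−i}.
At t = 4 h (j=8): Q = (3.3/1)·5.9 + (1/1)·8.2 = 27.7 cfs.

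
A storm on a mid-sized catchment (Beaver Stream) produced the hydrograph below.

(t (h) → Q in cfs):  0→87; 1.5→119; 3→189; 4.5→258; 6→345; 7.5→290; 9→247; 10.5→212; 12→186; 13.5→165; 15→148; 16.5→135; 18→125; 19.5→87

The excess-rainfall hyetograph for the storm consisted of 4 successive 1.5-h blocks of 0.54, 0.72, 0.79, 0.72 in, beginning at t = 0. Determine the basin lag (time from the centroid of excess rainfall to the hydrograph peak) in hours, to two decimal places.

t_L ≈ 2.83 h

Centroid of excess rainfall: t_c = Σ P_i·t̄_i / ΣP_i = 3.1652 h (block centres at 0.75, 2.25, 3.75, 5.25 h).
Hydrograph peak occurs at t = 6 h, so basin lag t_L = 6 − 3.1652 = 2.83 h.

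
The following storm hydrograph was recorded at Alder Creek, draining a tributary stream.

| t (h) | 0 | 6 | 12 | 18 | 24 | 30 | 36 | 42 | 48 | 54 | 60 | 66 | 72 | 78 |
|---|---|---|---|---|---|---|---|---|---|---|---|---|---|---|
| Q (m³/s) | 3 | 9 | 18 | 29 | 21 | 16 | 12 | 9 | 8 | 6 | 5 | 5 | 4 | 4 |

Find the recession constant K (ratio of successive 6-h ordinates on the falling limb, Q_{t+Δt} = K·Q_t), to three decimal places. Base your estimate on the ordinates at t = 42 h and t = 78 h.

Using the recession-limb readings at t = 42 h and t = 78 h: Q falls from 9 to 4 m³/s over 6 intervals.
K = (Q₂/Q₁)^(1/6) = (4/9)^(1/6) = 0.874.

K ≈ 0.874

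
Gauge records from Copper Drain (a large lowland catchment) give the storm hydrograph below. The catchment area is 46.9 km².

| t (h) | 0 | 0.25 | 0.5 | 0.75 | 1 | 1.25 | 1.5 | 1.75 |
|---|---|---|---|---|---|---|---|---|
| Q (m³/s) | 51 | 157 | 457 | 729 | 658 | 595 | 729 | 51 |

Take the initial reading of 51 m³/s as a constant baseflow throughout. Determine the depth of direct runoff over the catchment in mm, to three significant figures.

Direct runoff: 0.0, 106.0, 406.0, 678.0, 607.0, 544.0, 678.0, 0.0 m³/s; ΣQ_DR = 3019 m³/s.
V = ΣQ_DR · Δt = 3019 × 900 s = 2.717 × 10^6 m³.
Over A = 46.9 km², depth = V / A = 57.9 mm.

d ≈ 57.9 mm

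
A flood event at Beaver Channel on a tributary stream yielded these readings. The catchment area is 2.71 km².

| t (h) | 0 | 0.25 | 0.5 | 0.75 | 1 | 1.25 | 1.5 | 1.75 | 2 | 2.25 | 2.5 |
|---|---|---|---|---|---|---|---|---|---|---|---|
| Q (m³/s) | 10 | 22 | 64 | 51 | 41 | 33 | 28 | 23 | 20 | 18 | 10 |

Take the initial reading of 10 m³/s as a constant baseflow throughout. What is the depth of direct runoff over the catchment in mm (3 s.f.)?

d ≈ 69.7 mm

Direct runoff: 0.0, 12.0, 54.0, 41.0, 31.0, 23.0, 18.0, 13.0, 10.0, 8.0, 0.0 m³/s; ΣQ_DR = 210.0 m³/s.
V = ΣQ_DR · Δt = 210.0 × 900 s = 1.890 × 10^5 m³.
Over A = 2.71 km², depth = V / A = 69.7 mm.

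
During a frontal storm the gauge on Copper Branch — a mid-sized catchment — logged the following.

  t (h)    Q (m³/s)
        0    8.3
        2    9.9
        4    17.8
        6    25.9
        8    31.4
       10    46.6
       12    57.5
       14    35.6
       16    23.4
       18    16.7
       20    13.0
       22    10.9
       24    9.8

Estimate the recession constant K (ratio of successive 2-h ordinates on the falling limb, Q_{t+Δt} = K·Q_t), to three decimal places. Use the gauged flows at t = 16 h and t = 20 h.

Using the recession-limb readings at t = 16 h and t = 20 h: Q falls from 23.4 to 13.0 m³/s over 2 intervals.
K = (Q₂/Q₁)^(1/2) = (13.0/23.4)^(1/2) = 0.745.

K ≈ 0.745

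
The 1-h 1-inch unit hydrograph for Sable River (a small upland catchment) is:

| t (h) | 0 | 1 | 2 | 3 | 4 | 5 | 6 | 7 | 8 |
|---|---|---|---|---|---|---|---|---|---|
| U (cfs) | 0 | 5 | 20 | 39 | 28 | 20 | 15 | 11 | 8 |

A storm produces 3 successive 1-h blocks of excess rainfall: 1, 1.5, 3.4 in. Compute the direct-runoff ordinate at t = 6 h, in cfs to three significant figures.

Q ≈ 140 cfs

By discrete convolution, Q_j = Σ (P_i / 1 in) · U_{j−i}.
At t = 6 h (j=6): Q = (1/1)·15 + (1.5/1)·20 + (3.4/1)·28 = 140 cfs.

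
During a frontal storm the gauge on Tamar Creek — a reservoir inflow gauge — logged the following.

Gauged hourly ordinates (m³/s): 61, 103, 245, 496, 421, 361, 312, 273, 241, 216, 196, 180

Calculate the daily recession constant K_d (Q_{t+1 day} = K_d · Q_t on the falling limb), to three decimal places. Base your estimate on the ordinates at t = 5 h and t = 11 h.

Between t = 5 h and t = 11 h the flow falls from 361 to 180 m³/s over 6×1 h = 6 h.
Per-interval ratio K = (180/361)^(1/6) = 0.8905; K_d = K^(24/1) = 0.062.

K_d ≈ 0.062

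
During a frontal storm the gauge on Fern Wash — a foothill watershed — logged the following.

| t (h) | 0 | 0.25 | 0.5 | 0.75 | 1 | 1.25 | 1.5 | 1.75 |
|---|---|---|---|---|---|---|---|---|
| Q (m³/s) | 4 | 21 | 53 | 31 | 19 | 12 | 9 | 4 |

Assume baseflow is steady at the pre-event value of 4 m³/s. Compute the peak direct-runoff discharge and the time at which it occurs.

Q_p = 49.0 m³/s at t = 0.5 h

Subtracting baseflow gives direct-runoff ordinates: 0.0, 17.0, 49.0, 27.0, 15.0, 8.0, 5.0, 0.0 m³/s.
The maximum is 49.0 m³/s, occurring at the reading for t = 0.5 h.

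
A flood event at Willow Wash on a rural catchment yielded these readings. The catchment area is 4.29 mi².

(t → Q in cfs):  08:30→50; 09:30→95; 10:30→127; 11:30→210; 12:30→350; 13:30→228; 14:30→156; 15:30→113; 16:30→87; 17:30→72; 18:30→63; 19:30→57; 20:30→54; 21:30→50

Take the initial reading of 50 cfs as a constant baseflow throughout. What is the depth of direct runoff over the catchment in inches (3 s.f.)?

Direct runoff: 0.0, 45.0, 77.0, 160.0, 300.0, 178.0, 106.0, 63.0, 37.0, 22.0, 13.0, 7.0, 4.0, 0.0 cfs; ΣQ_DR = 1012 cfs.
V = ΣQ_DR · Δt = 1012 × 3600 s = 3.643 × 10^6 ft³.
Over A = 4.29 mi², depth = V / A = 0.366 in.

d ≈ 0.366 in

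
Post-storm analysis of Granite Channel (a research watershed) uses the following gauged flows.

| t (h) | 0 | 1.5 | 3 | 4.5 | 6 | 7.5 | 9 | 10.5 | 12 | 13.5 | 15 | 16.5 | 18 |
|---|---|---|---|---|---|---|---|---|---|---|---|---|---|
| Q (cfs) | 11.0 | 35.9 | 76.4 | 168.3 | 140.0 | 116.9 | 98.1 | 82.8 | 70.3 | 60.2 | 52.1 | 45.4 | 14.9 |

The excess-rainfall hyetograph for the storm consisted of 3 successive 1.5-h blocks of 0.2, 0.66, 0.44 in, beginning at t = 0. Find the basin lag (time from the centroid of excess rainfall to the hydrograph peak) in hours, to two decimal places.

Centroid of excess rainfall: t_c = Σ P_i·t̄_i / ΣP_i = 2.5269 h (block centres at 0.75, 2.25, 3.75 h).
Hydrograph peak occurs at t = 4.5 h, so basin lag t_L = 4.5 − 2.5269 = 1.97 h.

t_L ≈ 1.97 h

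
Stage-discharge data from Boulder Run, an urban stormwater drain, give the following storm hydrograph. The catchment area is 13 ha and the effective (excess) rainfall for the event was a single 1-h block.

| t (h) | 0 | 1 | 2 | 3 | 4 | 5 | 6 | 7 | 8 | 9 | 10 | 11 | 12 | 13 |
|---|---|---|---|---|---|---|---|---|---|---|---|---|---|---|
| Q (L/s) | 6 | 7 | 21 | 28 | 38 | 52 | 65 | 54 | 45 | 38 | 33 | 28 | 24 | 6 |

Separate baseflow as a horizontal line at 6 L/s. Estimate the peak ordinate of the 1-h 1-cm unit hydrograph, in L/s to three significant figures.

Direct runoff: 0.0, 1.0, 15.0, 22.0, 32.0, 46.0, 59.0, 48.0, 39.0, 32.0, 27.0, 22.0, 18.0, 0.0 L/s; ΣQ_DR = 361.0 L/s, peak = 59.0 L/s.
Runoff depth d = ΣQ_DR·Δt / A = 361.0 × 3600 / (13 ha) = 9.997 mm.
The 1-cm UH is the DRH scaled by (10 mm)/d, so U_p = 59.0 × 10/9.997 = 59.0 L/s.

U_p ≈ 59.0 L/s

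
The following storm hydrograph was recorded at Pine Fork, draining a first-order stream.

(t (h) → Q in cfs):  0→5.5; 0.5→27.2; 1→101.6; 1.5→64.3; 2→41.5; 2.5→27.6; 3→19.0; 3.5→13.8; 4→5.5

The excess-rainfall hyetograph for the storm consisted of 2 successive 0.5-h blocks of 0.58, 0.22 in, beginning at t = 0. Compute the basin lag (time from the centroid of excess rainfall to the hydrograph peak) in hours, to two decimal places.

t_L ≈ 0.61 h

Centroid of excess rainfall: t_c = Σ P_i·t̄_i / ΣP_i = 0.3875 h (block centres at 0.25, 0.75 h).
Hydrograph peak occurs at t = 1 h, so basin lag t_L = 1 − 0.3875 = 0.61 h.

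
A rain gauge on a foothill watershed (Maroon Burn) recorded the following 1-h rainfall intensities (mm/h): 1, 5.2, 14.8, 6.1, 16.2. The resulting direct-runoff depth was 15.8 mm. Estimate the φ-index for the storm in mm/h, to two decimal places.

Only the 2 blocks with intensity above φ contribute runoff: 14.8, 16.2 mm/h.
Σ(I−φ)·Δt = d  ⇒  (14.8+16.2 − 2φ)·1 = 15.8
φ = (31.00 − 15.8/1) / 2 = 7.60 mm/h.

φ ≈ 7.60 mm/h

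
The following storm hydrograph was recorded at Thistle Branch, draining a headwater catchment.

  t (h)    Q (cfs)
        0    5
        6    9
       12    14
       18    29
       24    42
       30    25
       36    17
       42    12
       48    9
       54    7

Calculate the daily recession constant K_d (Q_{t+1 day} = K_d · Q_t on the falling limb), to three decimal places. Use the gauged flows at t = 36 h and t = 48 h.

Between t = 36 h and t = 48 h the flow falls from 17 to 9 cfs over 2×6 h = 12 h.
Per-interval ratio K = (9/17)^(1/2) = 0.7276; K_d = K^(24/6) = 0.280.

K_d ≈ 0.280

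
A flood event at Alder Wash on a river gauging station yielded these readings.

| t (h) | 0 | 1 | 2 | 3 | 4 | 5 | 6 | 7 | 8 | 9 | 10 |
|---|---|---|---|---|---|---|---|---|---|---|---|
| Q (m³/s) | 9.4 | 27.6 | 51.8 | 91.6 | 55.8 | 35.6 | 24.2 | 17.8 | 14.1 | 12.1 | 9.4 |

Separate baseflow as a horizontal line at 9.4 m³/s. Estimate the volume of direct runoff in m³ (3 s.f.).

V ≈ 8.86 × 10^5 m³

Direct-runoff ordinates (Q − Q_b): 0.0, 18.2, 42.4, 82.2, 46.4, 26.2, 14.8, 8.4, 4.7, 2.7, 0.0 m³/s.
ΣQ_DR = 246.0 m³/s.
With Δt = 1 h = 3600 s, V = ΣQ_DR · Δt = 246.0 × 3600 = 8.86 × 10^5 m³.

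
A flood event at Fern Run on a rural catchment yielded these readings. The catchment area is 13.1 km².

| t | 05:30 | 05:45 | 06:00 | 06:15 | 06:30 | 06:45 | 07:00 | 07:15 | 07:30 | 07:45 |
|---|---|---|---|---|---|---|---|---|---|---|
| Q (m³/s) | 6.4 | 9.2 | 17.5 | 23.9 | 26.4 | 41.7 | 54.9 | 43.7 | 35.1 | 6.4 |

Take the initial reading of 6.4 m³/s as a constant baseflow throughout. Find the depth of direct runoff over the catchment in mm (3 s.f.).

d ≈ 13.8 mm

Direct runoff: 0.0, 2.8, 11.1, 17.5, 20.0, 35.3, 48.5, 37.3, 28.7, 0.0 m³/s; ΣQ_DR = 201.2 m³/s.
V = ΣQ_DR · Δt = 201.2 × 900 s = 1.811 × 10^5 m³.
Over A = 13.1 km², depth = V / A = 13.8 mm.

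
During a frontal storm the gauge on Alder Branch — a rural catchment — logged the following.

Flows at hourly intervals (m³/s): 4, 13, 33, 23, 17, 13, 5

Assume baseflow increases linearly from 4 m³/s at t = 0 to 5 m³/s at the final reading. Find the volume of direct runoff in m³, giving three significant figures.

Direct-runoff ordinates (Q − Q_b): 0.00, 8.83, 28.67, 18.50, 12.33, 8.17, 0.00 m³/s.
ΣQ_DR = 76.50 m³/s.
With Δt = 1 h = 3600 s, V = ΣQ_DR · Δt = 76.50 × 3600 = 2.75 × 10^5 m³.

V ≈ 2.75 × 10^5 m³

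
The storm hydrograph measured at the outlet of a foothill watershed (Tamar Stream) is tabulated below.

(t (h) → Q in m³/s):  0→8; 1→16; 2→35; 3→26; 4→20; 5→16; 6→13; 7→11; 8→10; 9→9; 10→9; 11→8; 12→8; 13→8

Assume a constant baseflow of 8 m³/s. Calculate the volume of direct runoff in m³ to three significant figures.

Direct-runoff ordinates (Q − Q_b): 0.0, 8.0, 27.0, 18.0, 12.0, 8.0, 5.0, 3.0, 2.0, 1.0, 1.0, 0.0, 0.0, 0.0 m³/s.
ΣQ_DR = 85.00 m³/s.
With Δt = 1 h = 3600 s, V = ΣQ_DR · Δt = 85.00 × 3600 = 3.06 × 10^5 m³.

V ≈ 3.06 × 10^5 m³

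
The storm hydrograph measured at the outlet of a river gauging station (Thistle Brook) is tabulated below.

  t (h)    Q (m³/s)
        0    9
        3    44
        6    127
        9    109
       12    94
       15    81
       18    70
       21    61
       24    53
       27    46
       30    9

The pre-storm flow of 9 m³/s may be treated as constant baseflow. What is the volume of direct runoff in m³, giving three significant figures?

Direct-runoff ordinates (Q − Q_b): 0.0, 35.0, 118.0, 100.0, 85.0, 72.0, 61.0, 52.0, 44.0, 37.0, 0.0 m³/s.
ΣQ_DR = 604.0 m³/s.
With Δt = 3 h = 10800 s, V = ΣQ_DR · Δt = 604.0 × 10800 = 6.52 × 10^6 m³.

V ≈ 6.52 × 10^6 m³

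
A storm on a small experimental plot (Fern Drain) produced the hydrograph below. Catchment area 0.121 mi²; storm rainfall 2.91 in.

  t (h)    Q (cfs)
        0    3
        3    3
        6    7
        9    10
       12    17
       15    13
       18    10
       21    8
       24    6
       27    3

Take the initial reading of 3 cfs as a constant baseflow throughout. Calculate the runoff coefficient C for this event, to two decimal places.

ΣQ_DR = 50.00 cfs; V = ΣQ_DR·Δt = 5.400 × 10^5 ft³.
Runoff depth d = V / A = 1.921 in.
C = d / P = 1.921 / 2.91 = 0.66.

C ≈ 0.66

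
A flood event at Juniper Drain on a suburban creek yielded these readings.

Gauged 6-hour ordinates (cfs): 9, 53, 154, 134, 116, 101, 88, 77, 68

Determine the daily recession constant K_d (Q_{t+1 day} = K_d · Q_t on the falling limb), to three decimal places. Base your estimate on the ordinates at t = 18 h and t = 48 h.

K_d ≈ 0.581

Between t = 18 h and t = 48 h the flow falls from 134 to 68 cfs over 5×6 h = 30 h.
Per-interval ratio K = (68/134)^(1/5) = 0.8731; K_d = K^(24/6) = 0.581.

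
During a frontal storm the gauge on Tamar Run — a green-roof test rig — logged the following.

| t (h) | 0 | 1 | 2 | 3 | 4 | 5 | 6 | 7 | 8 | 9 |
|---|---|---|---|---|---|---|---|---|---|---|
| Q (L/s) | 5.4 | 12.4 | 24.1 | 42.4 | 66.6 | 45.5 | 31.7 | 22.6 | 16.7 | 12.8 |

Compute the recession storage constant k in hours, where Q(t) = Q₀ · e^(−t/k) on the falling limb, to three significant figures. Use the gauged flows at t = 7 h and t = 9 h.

k ≈ 3.52 h

On the falling limb, Q drops from 22.6 to 12.8 L/s between t = 7 h and t = 9 h (Δt = 2 h).
k = −Δt / ln(Q₂/Q₁) = −2 / ln(12.8/22.6) = 3.52 h.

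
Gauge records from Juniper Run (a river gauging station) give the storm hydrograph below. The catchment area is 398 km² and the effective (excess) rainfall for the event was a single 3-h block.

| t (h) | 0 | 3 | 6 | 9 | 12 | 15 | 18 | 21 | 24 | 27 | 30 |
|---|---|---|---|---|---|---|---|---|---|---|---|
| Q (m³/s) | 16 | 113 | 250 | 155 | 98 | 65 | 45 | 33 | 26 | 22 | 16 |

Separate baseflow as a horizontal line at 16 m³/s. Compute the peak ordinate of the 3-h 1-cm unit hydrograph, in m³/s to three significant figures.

Direct runoff: 0.0, 97.0, 234.0, 139.0, 82.0, 49.0, 29.0, 17.0, 10.0, 6.0, 0.0 m³/s; ΣQ_DR = 663.0 m³/s, peak = 234.0 m³/s.
Runoff depth d = ΣQ_DR·Δt / A = 663.0 × 10800 / (398 km²) = 17.99 mm.
The 1-cm UH is the DRH scaled by (10 mm)/d, so U_p = 234.0 × 10/17.99 = 130 m³/s.

U_p ≈ 130 m³/s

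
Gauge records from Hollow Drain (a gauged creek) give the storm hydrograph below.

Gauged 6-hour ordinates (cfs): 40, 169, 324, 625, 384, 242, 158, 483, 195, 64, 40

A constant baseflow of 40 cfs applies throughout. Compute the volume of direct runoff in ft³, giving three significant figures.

V ≈ 4.93 × 10^7 ft³

Direct-runoff ordinates (Q − Q_b): 0.0, 129.0, 284.0, 585.0, 344.0, 202.0, 118.0, 443.0, 155.0, 24.0, 0.0 cfs.
ΣQ_DR = 2284 cfs.
With Δt = 6 h = 21600 s, V = ΣQ_DR · Δt = 2284 × 21600 = 4.93 × 10^7 ft³.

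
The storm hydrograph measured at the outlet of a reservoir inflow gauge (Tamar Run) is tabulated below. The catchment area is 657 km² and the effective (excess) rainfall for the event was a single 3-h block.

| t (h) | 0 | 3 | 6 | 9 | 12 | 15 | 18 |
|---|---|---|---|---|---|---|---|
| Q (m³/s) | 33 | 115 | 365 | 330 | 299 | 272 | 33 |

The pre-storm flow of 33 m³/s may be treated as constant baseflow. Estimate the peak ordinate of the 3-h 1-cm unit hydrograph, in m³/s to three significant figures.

Direct runoff: 0.0, 82.0, 332.0, 297.0, 266.0, 239.0, 0.0 m³/s; ΣQ_DR = 1216 m³/s, peak = 332.0 m³/s.
Runoff depth d = ΣQ_DR·Δt / A = 1216 × 10800 / (657 km²) = 19.99 mm.
The 1-cm UH is the DRH scaled by (10 mm)/d, so U_p = 332.0 × 10/19.99 = 166 m³/s.

U_p ≈ 166 m³/s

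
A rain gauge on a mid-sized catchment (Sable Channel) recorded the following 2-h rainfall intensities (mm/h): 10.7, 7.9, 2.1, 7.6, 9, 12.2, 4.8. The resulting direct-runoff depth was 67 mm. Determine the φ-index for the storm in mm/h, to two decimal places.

Only the 6 blocks with intensity above φ contribute runoff: 10.7, 7.9, 7.6, 9, 12.2, 4.8 mm/h.
Σ(I−φ)·Δt = d  ⇒  (10.7+7.9+7.6+9+12.2+4.8 − 6φ)·2 = 67
φ = (52.20 − 67/2) / 6 = 3.12 mm/h.

φ ≈ 3.12 mm/h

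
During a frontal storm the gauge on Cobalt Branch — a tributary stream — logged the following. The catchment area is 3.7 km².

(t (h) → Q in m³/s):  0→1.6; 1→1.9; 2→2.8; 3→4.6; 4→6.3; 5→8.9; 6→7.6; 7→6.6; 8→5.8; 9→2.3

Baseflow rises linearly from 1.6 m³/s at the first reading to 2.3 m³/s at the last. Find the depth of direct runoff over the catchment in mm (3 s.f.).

Direct runoff: 0.00, 0.22, 1.04, 2.77, 4.39, 6.91, 5.53, 4.46, 3.58, 0.00 m³/s; ΣQ_DR = 28.90 m³/s.
V = ΣQ_DR · Δt = 28.90 × 3600 s = 1.040 × 10^5 m³.
Over A = 3.7 km², depth = V / A = 28.1 mm.

d ≈ 28.1 mm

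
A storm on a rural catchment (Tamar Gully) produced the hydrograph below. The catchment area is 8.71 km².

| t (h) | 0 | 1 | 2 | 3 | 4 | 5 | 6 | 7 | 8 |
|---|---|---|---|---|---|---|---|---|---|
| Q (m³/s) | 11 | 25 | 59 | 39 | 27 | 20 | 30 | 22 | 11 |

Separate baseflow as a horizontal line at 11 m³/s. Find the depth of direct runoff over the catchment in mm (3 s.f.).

Direct runoff: 0.0, 14.0, 48.0, 28.0, 16.0, 9.0, 19.0, 11.0, 0.0 m³/s; ΣQ_DR = 145.0 m³/s.
V = ΣQ_DR · Δt = 145.0 × 3600 s = 5.220 × 10^5 m³.
Over A = 8.71 km², depth = V / A = 59.9 mm.

d ≈ 59.9 mm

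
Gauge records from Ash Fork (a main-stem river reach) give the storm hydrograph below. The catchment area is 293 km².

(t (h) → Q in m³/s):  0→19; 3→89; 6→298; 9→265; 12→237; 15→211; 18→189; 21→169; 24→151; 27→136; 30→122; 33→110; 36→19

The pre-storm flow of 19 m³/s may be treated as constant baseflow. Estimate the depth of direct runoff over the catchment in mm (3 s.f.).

d ≈ 65.2 mm

Direct runoff: 0.0, 70.0, 279.0, 246.0, 218.0, 192.0, 170.0, 150.0, 132.0, 117.0, 103.0, 91.0, 0.0 m³/s; ΣQ_DR = 1768 m³/s.
V = ΣQ_DR · Δt = 1768 × 10800 s = 1.909 × 10^7 m³.
Over A = 293 km², depth = V / A = 65.2 mm.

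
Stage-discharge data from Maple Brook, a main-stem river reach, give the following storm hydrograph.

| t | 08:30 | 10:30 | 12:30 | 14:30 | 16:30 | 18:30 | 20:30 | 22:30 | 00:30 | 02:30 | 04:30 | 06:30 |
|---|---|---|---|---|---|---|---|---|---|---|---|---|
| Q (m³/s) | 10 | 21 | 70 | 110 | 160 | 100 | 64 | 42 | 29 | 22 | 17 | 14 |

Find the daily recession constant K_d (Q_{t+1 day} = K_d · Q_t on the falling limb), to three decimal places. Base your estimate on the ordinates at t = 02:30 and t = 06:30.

Between t = 02:30 and t = 06:30 the flow falls from 22 to 14 m³/s over 2×2 h = 4 h.
Per-interval ratio K = (14/22)^(1/2) = 0.7977; K_d = K^(24/2) = 0.066.

K_d ≈ 0.066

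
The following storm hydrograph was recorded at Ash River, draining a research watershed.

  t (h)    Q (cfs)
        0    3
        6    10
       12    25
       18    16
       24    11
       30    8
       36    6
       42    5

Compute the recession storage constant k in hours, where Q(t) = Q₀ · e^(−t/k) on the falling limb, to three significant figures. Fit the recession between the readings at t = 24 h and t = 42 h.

On the falling limb, Q drops from 11 to 5 cfs between t = 24 h and t = 42 h (Δt = 18 h).
k = −Δt / ln(Q₂/Q₁) = −18 / ln(5/11) = 22.8 h.

k ≈ 22.8 h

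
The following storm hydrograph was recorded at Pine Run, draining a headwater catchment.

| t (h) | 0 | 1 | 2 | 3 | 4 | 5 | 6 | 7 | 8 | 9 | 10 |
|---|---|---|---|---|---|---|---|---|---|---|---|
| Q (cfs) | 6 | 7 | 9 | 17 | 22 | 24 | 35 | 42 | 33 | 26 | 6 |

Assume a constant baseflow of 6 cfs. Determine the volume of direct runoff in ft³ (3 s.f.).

V ≈ 5.80 × 10^5 ft³

Direct-runoff ordinates (Q − Q_b): 0.0, 1.0, 3.0, 11.0, 16.0, 18.0, 29.0, 36.0, 27.0, 20.0, 0.0 cfs.
ΣQ_DR = 161.0 cfs.
With Δt = 1 h = 3600 s, V = ΣQ_DR · Δt = 161.0 × 3600 = 5.80 × 10^5 ft³.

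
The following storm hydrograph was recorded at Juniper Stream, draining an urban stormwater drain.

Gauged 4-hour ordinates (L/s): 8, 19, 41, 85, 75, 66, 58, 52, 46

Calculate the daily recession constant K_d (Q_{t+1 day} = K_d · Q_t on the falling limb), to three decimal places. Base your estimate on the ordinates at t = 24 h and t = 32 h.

K_d ≈ 0.499

Between t = 24 h and t = 32 h the flow falls from 58 to 46 L/s over 2×4 h = 8 h.
Per-interval ratio K = (46/58)^(1/2) = 0.8906; K_d = K^(24/4) = 0.499.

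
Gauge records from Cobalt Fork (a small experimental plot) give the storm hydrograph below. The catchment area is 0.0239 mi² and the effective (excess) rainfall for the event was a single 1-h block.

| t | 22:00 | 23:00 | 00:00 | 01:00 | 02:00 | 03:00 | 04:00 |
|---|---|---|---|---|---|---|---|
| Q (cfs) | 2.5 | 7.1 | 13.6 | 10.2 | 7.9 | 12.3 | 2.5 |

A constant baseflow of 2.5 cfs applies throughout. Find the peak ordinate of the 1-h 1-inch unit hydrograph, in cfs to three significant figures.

Direct runoff: 0.0, 4.6, 11.1, 7.7, 5.4, 9.8, 0.0 cfs; ΣQ_DR = 38.60 cfs, peak = 11.1 cfs.
Runoff depth d = ΣQ_DR·Δt / A = 38.60 × 3600 / (0.0239 mi²) = 2.503 in.
The 1-inch UH is the DRH scaled by (1 in)/d, so U_p = 11.1 × 1/2.503 = 4.44 cfs.

U_p ≈ 4.44 cfs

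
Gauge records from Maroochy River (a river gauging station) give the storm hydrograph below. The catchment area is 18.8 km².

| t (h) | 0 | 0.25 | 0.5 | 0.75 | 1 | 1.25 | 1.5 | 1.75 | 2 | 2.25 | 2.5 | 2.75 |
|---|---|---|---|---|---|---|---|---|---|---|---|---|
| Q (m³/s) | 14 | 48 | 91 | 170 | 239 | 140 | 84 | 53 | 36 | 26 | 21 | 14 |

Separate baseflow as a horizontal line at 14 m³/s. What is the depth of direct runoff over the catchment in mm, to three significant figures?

d ≈ 36.8 mm

Direct runoff: 0.0, 34.0, 77.0, 156.0, 225.0, 126.0, 70.0, 39.0, 22.0, 12.0, 7.0, 0.0 m³/s; ΣQ_DR = 768.0 m³/s.
V = ΣQ_DR · Δt = 768.0 × 900 s = 6.912 × 10^5 m³.
Over A = 18.8 km², depth = V / A = 36.8 mm.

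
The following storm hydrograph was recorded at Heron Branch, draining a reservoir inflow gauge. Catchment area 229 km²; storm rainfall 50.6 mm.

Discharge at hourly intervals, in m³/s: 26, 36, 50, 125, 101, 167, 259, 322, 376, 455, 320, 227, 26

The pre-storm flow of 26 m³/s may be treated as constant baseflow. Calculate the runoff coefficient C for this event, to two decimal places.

ΣQ_DR = 2152 m³/s; V = ΣQ_DR·Δt = 7.747 × 10^6 m³.
Runoff depth d = V / A = 33.83 mm.
C = d / P = 33.83 / 50.6 = 0.67.

C ≈ 0.67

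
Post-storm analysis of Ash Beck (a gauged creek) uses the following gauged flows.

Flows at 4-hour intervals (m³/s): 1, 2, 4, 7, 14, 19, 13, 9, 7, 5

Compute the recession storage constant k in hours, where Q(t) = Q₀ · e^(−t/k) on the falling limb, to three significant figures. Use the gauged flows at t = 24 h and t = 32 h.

k ≈ 12.9 h

On the falling limb, Q drops from 13 to 7 m³/s between t = 24 h and t = 32 h (Δt = 8 h).
k = −Δt / ln(Q₂/Q₁) = −8 / ln(7/13) = 12.9 h.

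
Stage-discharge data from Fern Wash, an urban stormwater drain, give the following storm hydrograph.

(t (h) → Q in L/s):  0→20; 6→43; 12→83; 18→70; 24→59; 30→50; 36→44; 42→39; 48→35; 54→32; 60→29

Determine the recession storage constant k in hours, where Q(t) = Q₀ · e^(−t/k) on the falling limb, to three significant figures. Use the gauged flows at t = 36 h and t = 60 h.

On the falling limb, Q drops from 44 to 29 L/s between t = 36 h and t = 60 h (Δt = 24 h).
k = −Δt / ln(Q₂/Q₁) = −24 / ln(29/44) = 57.6 h.

k ≈ 57.6 h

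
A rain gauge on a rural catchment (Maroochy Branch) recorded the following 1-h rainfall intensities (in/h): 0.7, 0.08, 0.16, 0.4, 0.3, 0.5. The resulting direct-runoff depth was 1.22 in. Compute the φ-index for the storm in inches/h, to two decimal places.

φ ≈ 0.17 in/h

Only the 4 blocks with intensity above φ contribute runoff: 0.7, 0.4, 0.3, 0.5 in/h.
Σ(I−φ)·Δt = d  ⇒  (0.7+0.4+0.3+0.5 − 4φ)·1 = 1.22
φ = (1.900 − 1.22/1) / 4 = 0.17 in/h.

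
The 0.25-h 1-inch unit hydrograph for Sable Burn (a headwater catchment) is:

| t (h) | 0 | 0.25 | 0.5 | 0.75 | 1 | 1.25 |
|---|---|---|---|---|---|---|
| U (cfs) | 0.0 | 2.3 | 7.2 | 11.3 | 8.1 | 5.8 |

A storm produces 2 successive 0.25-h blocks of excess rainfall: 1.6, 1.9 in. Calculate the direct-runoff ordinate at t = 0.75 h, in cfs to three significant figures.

Q ≈ 31.8 cfs

By discrete convolution, Q_j = Σ (P_i / 1 in) · U_{j−i}.
At t = 0.75 h (j=3): Q = (1.6/1)·11.3 + (1.9/1)·7.2 = 31.8 cfs.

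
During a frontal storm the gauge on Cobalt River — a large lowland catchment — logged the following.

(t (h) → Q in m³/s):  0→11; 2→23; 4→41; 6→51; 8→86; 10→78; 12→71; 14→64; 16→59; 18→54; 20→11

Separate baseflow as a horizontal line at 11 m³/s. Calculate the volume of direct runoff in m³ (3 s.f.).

V ≈ 3.08 × 10^6 m³

Direct-runoff ordinates (Q − Q_b): 0.0, 12.0, 30.0, 40.0, 75.0, 67.0, 60.0, 53.0, 48.0, 43.0, 0.0 m³/s.
ΣQ_DR = 428.0 m³/s.
With Δt = 2 h = 7200 s, V = ΣQ_DR · Δt = 428.0 × 7200 = 3.08 × 10^6 m³.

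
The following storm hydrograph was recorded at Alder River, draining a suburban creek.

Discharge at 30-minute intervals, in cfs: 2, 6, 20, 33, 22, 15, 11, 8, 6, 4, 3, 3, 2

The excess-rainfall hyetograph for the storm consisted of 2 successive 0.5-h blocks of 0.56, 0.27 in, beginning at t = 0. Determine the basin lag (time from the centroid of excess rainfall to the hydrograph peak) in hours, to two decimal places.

Centroid of excess rainfall: t_c = Σ P_i·t̄_i / ΣP_i = 0.4127 h (block centres at 0.25, 0.75 h).
Hydrograph peak occurs at t = 1.5 h, so basin lag t_L = 1.5 − 0.4127 = 1.09 h.

t_L ≈ 1.09 h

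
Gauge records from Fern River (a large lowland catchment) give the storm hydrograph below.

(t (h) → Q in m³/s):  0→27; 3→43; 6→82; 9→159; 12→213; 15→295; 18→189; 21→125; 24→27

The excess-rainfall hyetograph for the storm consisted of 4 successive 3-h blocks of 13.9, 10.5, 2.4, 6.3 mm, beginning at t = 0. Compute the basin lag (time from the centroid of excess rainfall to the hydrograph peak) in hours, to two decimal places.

Centroid of excess rainfall: t_c = Σ P_i·t̄_i / ΣP_i = 4.5997 h (block centres at 1.5, 4.5, 7.5, 10.5 h).
Hydrograph peak occurs at t = 15 h, so basin lag t_L = 15 − 4.5997 = 10.40 h.

t_L ≈ 10.40 h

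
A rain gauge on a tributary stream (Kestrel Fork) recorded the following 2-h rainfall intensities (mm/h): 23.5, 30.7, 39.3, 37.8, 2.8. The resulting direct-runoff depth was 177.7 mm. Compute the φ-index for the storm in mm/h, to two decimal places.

Only the 4 blocks with intensity above φ contribute runoff: 23.5, 30.7, 39.3, 37.8 mm/h.
Σ(I−φ)·Δt = d  ⇒  (23.5+30.7+39.3+37.8 − 4φ)·2 = 177.7
φ = (131.3 − 177.7/2) / 4 = 10.61 mm/h.

φ ≈ 10.61 mm/h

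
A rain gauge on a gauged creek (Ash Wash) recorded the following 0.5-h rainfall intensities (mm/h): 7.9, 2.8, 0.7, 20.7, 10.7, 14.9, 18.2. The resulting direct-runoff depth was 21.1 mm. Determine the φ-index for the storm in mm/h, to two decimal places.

Only the 5 blocks with intensity above φ contribute runoff: 7.9, 20.7, 10.7, 14.9, 18.2 mm/h.
Σ(I−φ)·Δt = d  ⇒  (7.9+20.7+10.7+14.9+18.2 − 5φ)·0.5 = 21.1
φ = (72.40 − 21.1/0.5) / 5 = 6.04 mm/h.

φ ≈ 6.04 mm/h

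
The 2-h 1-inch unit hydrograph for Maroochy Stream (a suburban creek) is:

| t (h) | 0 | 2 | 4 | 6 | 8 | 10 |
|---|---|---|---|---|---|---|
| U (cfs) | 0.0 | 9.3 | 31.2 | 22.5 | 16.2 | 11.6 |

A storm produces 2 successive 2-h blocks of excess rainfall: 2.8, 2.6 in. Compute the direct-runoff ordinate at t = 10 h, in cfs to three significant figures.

Q ≈ 74.6 cfs

By discrete convolution, Q_j = Σ (P_i / 1 in) · U_{j−i}.
At t = 10 h (j=5): Q = (2.8/1)·11.6 + (2.6/1)·16.2 = 74.6 cfs.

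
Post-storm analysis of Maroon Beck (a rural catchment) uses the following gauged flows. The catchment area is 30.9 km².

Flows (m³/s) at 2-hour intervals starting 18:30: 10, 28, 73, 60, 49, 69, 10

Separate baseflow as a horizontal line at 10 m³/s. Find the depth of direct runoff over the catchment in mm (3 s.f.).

d ≈ 53.4 mm

Direct runoff: 0.0, 18.0, 63.0, 50.0, 39.0, 59.0, 0.0 m³/s; ΣQ_DR = 229.0 m³/s.
V = ΣQ_DR · Δt = 229.0 × 7200 s = 1.649 × 10^6 m³.
Over A = 30.9 km², depth = V / A = 53.4 mm.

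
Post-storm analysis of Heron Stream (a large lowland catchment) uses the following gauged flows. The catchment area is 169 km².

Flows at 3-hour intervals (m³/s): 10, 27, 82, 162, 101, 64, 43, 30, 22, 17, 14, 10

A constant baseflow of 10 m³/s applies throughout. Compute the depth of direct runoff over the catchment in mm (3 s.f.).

Direct runoff: 0.0, 17.0, 72.0, 152.0, 91.0, 54.0, 33.0, 20.0, 12.0, 7.0, 4.0, 0.0 m³/s; ΣQ_DR = 462.0 m³/s.
V = ΣQ_DR · Δt = 462.0 × 10800 s = 4.990 × 10^6 m³.
Over A = 169 km², depth = V / A = 29.5 mm.

d ≈ 29.5 mm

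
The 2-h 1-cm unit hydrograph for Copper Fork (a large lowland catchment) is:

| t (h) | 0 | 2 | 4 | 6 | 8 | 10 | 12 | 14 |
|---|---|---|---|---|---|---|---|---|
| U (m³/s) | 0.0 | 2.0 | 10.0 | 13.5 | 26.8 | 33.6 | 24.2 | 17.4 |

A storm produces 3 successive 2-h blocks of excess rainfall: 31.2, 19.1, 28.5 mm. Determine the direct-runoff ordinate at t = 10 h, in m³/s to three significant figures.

Q ≈ 194 m³/s

By discrete convolution, Q_j = Σ (P_i / 10 mm) · U_{j−i}.
At t = 10 h (j=5): Q = (31.2/10)·33.6 + (19.1/10)·26.8 + (28.5/10)·13.5 = 194 m³/s.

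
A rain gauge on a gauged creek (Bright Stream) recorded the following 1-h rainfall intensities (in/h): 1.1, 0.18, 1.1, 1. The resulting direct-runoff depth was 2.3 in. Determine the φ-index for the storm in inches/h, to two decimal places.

φ ≈ 0.30 in/h

Only the 3 blocks with intensity above φ contribute runoff: 1.1, 1.1, 1 in/h.
Σ(I−φ)·Δt = d  ⇒  (1.1+1.1+1 − 3φ)·1 = 2.3
φ = (3.200 − 2.3/1) / 3 = 0.30 in/h.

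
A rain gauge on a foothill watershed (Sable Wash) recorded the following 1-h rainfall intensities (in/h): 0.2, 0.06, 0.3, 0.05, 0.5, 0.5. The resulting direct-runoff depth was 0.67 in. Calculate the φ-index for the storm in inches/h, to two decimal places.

Only the 3 blocks with intensity above φ contribute runoff: 0.3, 0.5, 0.5 in/h.
Σ(I−φ)·Δt = d  ⇒  (0.3+0.5+0.5 − 3φ)·1 = 0.67
φ = (1.300 − 0.67/1) / 3 = 0.21 in/h.

φ ≈ 0.21 in/h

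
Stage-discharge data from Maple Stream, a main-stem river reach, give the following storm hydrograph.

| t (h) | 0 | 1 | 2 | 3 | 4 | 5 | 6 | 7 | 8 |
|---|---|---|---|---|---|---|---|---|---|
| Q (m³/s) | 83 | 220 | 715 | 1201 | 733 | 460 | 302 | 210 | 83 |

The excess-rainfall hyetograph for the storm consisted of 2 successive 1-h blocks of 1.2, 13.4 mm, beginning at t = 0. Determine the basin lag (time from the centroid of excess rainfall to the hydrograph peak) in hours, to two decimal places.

Centroid of excess rainfall: t_c = Σ P_i·t̄_i / ΣP_i = 1.4178 h (block centres at 0.5, 1.5 h).
Hydrograph peak occurs at t = 3 h, so basin lag t_L = 3 − 1.4178 = 1.58 h.

t_L ≈ 1.58 h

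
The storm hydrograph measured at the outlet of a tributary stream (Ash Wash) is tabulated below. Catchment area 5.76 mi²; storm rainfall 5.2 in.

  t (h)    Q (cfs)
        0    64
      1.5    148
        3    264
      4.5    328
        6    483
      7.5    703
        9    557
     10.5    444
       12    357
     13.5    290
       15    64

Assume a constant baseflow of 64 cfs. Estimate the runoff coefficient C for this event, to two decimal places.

C ≈ 0.23

ΣQ_DR = 2998 cfs; V = ΣQ_DR·Δt = 1.619 × 10^7 ft³.
Runoff depth d = V / A = 1.210 in.
C = d / P = 1.210 / 5.2 = 0.23.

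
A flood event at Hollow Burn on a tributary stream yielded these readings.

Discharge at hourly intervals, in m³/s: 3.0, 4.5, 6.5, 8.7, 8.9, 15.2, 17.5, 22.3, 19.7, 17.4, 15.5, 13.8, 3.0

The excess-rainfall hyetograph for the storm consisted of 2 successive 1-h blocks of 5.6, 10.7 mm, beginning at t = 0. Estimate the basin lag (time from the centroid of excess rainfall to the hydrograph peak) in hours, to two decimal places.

t_L ≈ 5.84 h

Centroid of excess rainfall: t_c = Σ P_i·t̄_i / ΣP_i = 1.1564 h (block centres at 0.5, 1.5 h).
Hydrograph peak occurs at t = 7 h, so basin lag t_L = 7 − 1.1564 = 5.84 h.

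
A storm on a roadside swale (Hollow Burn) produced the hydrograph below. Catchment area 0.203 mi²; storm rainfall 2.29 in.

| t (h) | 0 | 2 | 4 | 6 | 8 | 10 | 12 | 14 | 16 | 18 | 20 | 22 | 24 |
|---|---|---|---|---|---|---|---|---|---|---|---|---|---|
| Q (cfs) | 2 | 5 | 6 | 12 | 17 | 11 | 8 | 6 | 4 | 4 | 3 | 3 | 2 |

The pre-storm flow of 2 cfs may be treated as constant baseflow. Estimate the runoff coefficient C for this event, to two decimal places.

C ≈ 0.38

ΣQ_DR = 57.00 cfs; V = ΣQ_DR·Δt = 4.104 × 10^5 ft³.
Runoff depth d = V / A = 0.8702 in.
C = d / P = 0.8702 / 2.29 = 0.38.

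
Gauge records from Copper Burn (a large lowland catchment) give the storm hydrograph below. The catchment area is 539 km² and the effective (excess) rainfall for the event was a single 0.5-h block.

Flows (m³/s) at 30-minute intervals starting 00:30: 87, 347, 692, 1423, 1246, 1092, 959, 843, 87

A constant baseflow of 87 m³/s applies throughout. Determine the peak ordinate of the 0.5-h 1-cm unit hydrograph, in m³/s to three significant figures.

Direct runoff: 0.0, 260.0, 605.0, 1336.0, 1159.0, 1005.0, 872.0, 756.0, 0.0 m³/s; ΣQ_DR = 5993 m³/s, peak = 1336.0 m³/s.
Runoff depth d = ΣQ_DR·Δt / A = 5993 × 1800 / (539 km²) = 20.01 mm.
The 1-cm UH is the DRH scaled by (10 mm)/d, so U_p = 1336.0 × 10/20.01 = 668 m³/s.

U_p ≈ 668 m³/s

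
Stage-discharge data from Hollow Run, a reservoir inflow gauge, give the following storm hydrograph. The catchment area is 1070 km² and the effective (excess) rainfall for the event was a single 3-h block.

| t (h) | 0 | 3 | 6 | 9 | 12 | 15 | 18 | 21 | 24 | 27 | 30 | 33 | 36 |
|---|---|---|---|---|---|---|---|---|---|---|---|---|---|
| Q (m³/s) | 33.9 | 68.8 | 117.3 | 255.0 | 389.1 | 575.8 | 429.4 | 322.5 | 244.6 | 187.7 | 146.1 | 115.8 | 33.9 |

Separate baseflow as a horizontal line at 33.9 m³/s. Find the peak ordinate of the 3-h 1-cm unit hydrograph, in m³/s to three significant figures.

U_p ≈ 217 m³/s

Direct runoff: 0.0, 34.9, 83.4, 221.1, 355.2, 541.9, 395.5, 288.6, 210.7, 153.8, 112.2, 81.9, 0.0 m³/s; ΣQ_DR = 2479 m³/s, peak = 541.9 m³/s.
Runoff depth d = ΣQ_DR·Δt / A = 2479 × 10800 / (1070 km²) = 25.02 mm.
The 1-cm UH is the DRH scaled by (10 mm)/d, so U_p = 541.9 × 10/25.02 = 217 m³/s.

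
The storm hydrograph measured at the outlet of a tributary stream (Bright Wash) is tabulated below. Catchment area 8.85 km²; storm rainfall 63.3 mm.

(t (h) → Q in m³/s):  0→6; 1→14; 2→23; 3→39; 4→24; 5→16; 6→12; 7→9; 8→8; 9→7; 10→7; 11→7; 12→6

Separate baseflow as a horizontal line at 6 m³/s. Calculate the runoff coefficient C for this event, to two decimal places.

C ≈ 0.64

ΣQ_DR = 100.0 m³/s; V = ΣQ_DR·Δt = 3.600 × 10^5 m³.
Runoff depth d = V / A = 40.68 mm.
C = d / P = 40.68 / 63.3 = 0.64.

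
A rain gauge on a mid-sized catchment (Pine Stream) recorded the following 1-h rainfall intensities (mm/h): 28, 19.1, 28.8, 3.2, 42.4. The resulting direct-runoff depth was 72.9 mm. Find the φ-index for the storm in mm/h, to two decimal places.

Only the 4 blocks with intensity above φ contribute runoff: 28, 19.1, 28.8, 42.4 mm/h.
Σ(I−φ)·Δt = d  ⇒  (28+19.1+28.8+42.4 − 4φ)·1 = 72.9
φ = (118.3 − 72.9/1) / 4 = 11.35 mm/h.

φ ≈ 11.35 mm/h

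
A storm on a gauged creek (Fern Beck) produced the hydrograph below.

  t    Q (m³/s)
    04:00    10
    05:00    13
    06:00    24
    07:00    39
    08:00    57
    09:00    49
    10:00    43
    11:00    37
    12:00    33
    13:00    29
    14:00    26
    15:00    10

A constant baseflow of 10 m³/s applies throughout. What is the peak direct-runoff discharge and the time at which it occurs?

Q_p = 47.0 m³/s at t = 08:00

Subtracting baseflow gives direct-runoff ordinates: 0.0, 3.0, 14.0, 29.0, 47.0, 39.0, 33.0, 27.0, 23.0, 19.0, 16.0, 0.0 m³/s.
The maximum is 47.0 m³/s, occurring at the reading for t = 08:00.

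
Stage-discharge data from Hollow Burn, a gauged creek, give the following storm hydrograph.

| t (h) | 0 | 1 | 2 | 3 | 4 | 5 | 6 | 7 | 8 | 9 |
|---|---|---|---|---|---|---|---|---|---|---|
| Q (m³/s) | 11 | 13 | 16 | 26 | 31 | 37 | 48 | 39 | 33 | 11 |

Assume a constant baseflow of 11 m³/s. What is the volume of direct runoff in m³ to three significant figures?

Direct-runoff ordinates (Q − Q_b): 0.0, 2.0, 5.0, 15.0, 20.0, 26.0, 37.0, 28.0, 22.0, 0.0 m³/s.
ΣQ_DR = 155.0 m³/s.
With Δt = 1 h = 3600 s, V = ΣQ_DR · Δt = 155.0 × 3600 = 5.58 × 10^5 m³.

V ≈ 5.58 × 10^5 m³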